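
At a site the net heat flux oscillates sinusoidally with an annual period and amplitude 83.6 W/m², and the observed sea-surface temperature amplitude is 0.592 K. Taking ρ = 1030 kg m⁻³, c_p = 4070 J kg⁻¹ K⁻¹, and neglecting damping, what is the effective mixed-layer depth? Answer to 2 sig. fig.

ω = 2π / 3.15×10^7 s = 1.99×10^-7 s⁻¹.
Required C = F₀ / (A ω) = 83.6 / (0.592 × 1.99×10^-7) = 7.09×10^8 J/(m²·K).
D = C / (ρ c_p) = 7.09×10^8 / (1030 × 4070) = 169 m.

170 m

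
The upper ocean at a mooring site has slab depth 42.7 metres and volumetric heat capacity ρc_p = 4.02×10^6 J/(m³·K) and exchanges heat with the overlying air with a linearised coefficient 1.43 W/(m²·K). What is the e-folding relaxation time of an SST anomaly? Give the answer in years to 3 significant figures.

Areal heat capacity C = ρc_p × D = 4.02×10^6 × 42.7 = 1.72×10^8 J m⁻² K⁻¹.
Relaxation time τ = C / λ = 1.72×10^8 / 1.43 = 1.20×10^8 s.
In years: 1.20×10^8 s / (3.156×10^7 s/year) = 3.80 years.

3.80 years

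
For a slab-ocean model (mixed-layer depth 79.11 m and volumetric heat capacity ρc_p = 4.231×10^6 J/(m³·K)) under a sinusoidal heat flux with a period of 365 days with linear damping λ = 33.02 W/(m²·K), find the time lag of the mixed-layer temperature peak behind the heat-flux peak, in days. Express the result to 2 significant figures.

65 days

Areal heat capacity C = ρc_p × D = 4.231×10^6 × 79.11 = 3.35×10^8 J/(m²·K).
ω = 2π / 3.15×10^7 s = 1.99×10^-7 s⁻¹.
Phase lag φ = arctan(Cω/λ) = arctan(66.7/33.02) = 1.11 rad.
Time lag = φ / ω = 1.11 / 1.99×10^-7 = 5.58×10^6 s = 64.5 days.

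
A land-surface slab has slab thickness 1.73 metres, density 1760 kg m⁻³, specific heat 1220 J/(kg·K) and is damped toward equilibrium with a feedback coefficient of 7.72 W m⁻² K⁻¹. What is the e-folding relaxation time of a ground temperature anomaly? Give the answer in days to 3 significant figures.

Areal heat capacity C = ρ c_p D = 1760 × 1220 × 1.73 = 3.71×10^6 J/(m^2 K).
Relaxation time τ = C / λ = 3.71×10^6 / 7.72 = 4.81×10^5 s.
In days: 4.81×10^5 s / (86400 s/day) = 5.57 days.

5.57 days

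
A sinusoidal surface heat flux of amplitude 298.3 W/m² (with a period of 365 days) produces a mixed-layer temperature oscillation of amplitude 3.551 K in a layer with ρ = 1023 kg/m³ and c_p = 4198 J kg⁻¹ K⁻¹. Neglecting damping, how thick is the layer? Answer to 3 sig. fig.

ω = 2π / 3.15×10^7 s = 1.99×10^-7 s⁻¹.
Required C = F₀ / (A ω) = 298.3 / (3.551 × 1.99×10^-7) = 4.22×10^8 J/(m²·K).
D = C / (ρ c_p) = 4.22×10^8 / (1023 × 4198) = 98.2 m.

98.2 m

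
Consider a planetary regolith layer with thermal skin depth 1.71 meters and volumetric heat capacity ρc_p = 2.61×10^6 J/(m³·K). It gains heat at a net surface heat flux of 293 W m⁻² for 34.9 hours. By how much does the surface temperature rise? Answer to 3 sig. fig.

Areal heat capacity C = ρc_p × D = 2.61×10^6 × 1.71 = 4.46×10^6 J m⁻² K⁻¹.
Net heat input Q = F Δt = 293 × (34.9 hours × 3600 s/hour) = 3.68×10^7 J/m².
ΔT = Q / C = 3.68×10^7 / 4.46×10^6 = 8.25 K.

8.25 K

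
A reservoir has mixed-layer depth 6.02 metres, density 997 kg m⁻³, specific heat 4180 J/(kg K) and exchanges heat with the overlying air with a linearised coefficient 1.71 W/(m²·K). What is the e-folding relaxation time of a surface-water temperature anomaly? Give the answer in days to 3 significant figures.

Areal heat capacity C = ρ c_p D = 997 × 4180 × 6.02 = 2.51×10^7 J/(m²·K).
Relaxation time τ = C / λ = 2.51×10^7 / 1.71 = 1.47×10^7 s.
In days: 1.47×10^7 s / (86400 s/day) = 170 days.

170 days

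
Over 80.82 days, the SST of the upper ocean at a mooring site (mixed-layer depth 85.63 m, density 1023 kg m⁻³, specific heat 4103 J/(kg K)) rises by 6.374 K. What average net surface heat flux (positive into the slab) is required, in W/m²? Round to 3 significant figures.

328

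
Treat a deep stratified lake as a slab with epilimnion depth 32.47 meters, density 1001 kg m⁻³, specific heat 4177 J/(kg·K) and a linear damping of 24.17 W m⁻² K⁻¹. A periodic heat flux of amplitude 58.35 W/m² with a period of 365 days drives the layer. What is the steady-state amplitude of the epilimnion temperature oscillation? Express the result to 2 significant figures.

1.6 K

Areal heat capacity C = ρ c_p D = 1001 × 4177 × 32.47 = 1.36×10^8 J m⁻² K⁻¹.
Angular frequency ω = 2π / T = 2π / 3.15×10^7 s = 1.99×10^-7 s⁻¹.
√((Cω)² + λ²) = √((27.0)² + 24.17²) = 36.3 W/(m²·K).
Amplitude A = F₀ / √((Cω)²+λ²) = 58.35 / 36.3 = 1.61 K.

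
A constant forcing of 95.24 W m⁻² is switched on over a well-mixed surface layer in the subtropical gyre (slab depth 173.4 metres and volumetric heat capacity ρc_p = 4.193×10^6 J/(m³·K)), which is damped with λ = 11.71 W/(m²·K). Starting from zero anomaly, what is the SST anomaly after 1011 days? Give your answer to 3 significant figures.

6.14 K

Areal heat capacity C = ρc_p × D = 4.193×10^6 × 173.4 = 7.27×10^8 J m⁻² K⁻¹.
τ = C / λ = 7.27×10^8 / 11.71 = 6.21×10^7 s.
Equilibrium anomaly ΔT_eq = F / λ = 95.24 / 11.71 = 8.13 K.
t = 1011 days = 8.74×10^7 s, so t/τ = 1.41.
ΔT(t) = ΔT_eq (1 − e^(−t/τ)) = 8.13 × (1 − e^−1.41) = 6.14 K.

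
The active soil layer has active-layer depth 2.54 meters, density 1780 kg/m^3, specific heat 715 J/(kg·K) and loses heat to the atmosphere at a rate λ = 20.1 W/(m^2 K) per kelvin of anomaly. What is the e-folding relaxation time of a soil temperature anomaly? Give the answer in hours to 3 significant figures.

Areal heat capacity C = ρ c_p D = 1780 × 715 × 2.54 = 3.23×10^6 J/(m^2 K).
Relaxation time τ = C / λ = 3.23×10^6 / 20.1 = 1.61×10^5 s.
In hours: 1.61×10^5 s / (3600 s/hour) = 44.7 hours.

44.7 hours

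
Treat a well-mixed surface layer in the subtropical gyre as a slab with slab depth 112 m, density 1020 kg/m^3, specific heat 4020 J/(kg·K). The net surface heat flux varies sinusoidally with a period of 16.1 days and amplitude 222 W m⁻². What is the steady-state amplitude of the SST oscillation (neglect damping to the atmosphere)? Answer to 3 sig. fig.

Areal heat capacity C = ρ c_p D = 1020 × 4020 × 112 = 4.59×10^8 J m⁻² K⁻¹.
Angular frequency ω = 2π / T = 2π / 1.39×10^6 s = 4.52×10^-6 s⁻¹.
Cω = 4.59×10^8 × 4.52×10^-6 = 2070 W/(m²·K).
Amplitude A = F₀ / (Cω) = 222 / 2070 = 0.107 K.

0.107 K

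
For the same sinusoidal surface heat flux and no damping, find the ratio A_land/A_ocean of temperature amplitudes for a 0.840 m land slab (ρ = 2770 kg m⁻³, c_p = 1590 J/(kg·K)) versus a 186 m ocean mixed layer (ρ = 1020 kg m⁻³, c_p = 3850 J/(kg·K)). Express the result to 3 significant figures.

197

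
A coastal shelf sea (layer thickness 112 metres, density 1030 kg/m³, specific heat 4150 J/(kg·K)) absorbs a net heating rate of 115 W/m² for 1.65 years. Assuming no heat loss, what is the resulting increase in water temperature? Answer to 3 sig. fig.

12.5 K

Areal heat capacity C = ρ c_p D = 1030 × 4150 × 112 = 4.79×10^8 J m⁻² K⁻¹.
Net heat input Q = F Δt = 115 × (1.65 years × 3.156×10^7 s/year) = 5.99×10^9 J/m².
ΔT = Q / C = 5.99×10^9 / 4.79×10^8 = 12.5 K.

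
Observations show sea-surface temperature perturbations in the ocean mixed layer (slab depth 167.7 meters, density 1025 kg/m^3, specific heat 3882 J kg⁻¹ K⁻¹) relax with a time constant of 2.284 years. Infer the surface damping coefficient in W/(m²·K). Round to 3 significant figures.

9.26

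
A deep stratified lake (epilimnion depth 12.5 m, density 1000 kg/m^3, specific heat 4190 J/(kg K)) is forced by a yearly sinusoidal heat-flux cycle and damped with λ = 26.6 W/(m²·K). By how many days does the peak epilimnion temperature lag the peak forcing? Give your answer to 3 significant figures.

21.7 days

Areal heat capacity C = ρ c_p D = 1000 × 4190 × 12.5 = 5.24×10^7 J/(m^2 K).
ω = 2π / 3.15×10^7 s = 1.99×10^-7 s⁻¹.
Phase lag φ = arctan(Cω/λ) = arctan(10.4/26.6) = 0.374 rad.
Time lag = φ / ω = 0.374 / 1.99×10^-7 = 1.88×10^6 s = 21.7 days.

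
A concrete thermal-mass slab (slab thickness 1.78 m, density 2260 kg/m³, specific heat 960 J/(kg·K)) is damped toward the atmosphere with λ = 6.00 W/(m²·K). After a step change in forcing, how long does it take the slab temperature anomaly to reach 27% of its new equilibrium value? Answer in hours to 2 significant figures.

56 hours

Areal heat capacity C = ρ c_p D = 2260 × 960 × 1.78 = 3.86×10^6 J/(m^2 K).
τ = C / λ = 3.86×10^6 / 6.00 = 6.44×10^5 s.
Fraction reached: 1 − e^(−t/τ) = 0.27 ⇒ t = −τ ln(1 − 0.27) = τ × 0.315.
t = 2.03×10^5 s = 56.3 hours.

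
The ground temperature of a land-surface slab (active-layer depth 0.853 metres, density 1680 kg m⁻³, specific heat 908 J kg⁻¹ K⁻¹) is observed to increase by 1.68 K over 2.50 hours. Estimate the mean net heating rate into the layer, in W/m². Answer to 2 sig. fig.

Areal heat capacity C = ρ c_p D = 1680 × 908 × 0.853 = 1.30×10^6 J/(m²·K).
Required heat per unit area: Q = C ΔT = 1.30×10^6 × 1.68 = 2.19×10^6 J/m².
Flux F = Q / Δt = 2.19×10^6 / 9000 s = 243 W/m².

240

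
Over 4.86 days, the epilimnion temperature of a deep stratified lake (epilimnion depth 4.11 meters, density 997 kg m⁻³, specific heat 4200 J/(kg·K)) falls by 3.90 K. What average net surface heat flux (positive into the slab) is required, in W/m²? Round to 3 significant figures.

Areal heat capacity C = ρ c_p D = 997 × 4200 × 4.11 = 1.72×10^7 J/(m^2 K).
Required heat per unit area: Q = C ΔT = 1.72×10^7 × -3.90 = -6.71×10^7 J/m².
Flux F = Q / Δt = -6.71×10^7 / 4.20×10^5 s = -160 W/m².

-160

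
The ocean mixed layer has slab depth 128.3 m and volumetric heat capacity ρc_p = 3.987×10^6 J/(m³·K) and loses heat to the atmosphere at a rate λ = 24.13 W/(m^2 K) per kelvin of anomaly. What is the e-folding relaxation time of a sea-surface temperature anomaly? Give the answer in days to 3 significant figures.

Areal heat capacity C = ρc_p × D = 3.987×10^6 × 128.3 = 5.12×10^8 J m⁻² K⁻¹.
Relaxation time τ = C / λ = 5.12×10^8 / 24.13 = 2.12×10^7 s.
In days: 2.12×10^7 s / (86400 s/day) = 245 days.

245 days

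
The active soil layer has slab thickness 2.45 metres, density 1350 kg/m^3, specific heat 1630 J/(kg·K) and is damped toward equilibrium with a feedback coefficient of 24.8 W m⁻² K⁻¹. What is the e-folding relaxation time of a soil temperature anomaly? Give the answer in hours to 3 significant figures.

60.4 hours

Areal heat capacity C = ρ c_p D = 1350 × 1630 × 2.45 = 5.39×10^6 J m⁻² K⁻¹.
Relaxation time τ = C / λ = 5.39×10^6 / 24.8 = 2.17×10^5 s.
In hours: 2.17×10^5 s / (3600 s/hour) = 60.4 hours.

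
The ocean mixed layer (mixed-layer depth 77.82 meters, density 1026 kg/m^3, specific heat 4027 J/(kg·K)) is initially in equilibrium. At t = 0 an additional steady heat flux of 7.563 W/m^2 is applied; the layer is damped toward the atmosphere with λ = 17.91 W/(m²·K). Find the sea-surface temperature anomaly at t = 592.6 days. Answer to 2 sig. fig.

0.40 K

Areal heat capacity C = ρ c_p D = 1026 × 4027 × 77.82 = 3.22×10^8 J/(m^2 K).
τ = C / λ = 3.22×10^8 / 17.91 = 1.80×10^7 s.
Equilibrium anomaly ΔT_eq = F / λ = 7.563 / 17.91 = 0.422 K.
t = 592.6 days = 5.12×10^7 s, so t/τ = 2.85.
ΔT(t) = ΔT_eq (1 − e^(−t/τ)) = 0.422 × (1 − e^−2.85) = 0.398 K.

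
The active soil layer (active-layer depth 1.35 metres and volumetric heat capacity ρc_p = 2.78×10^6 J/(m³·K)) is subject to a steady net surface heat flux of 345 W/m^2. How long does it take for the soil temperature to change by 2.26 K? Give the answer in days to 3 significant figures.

0.285 days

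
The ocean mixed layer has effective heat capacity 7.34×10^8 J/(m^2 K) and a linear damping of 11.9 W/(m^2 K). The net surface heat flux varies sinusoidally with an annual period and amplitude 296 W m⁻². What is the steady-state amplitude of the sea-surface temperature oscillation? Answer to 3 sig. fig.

Areal heat capacity C = 7.34×10^8 J/(m^2 K) (given).
Angular frequency ω = 2π / T = 2π / 3.15×10^7 s = 1.99×10^-7 s⁻¹.
√((Cω)² + λ²) = √((146)² + 11.9²) = 147 W/(m²·K).
Amplitude A = F₀ / √((Cω)²+λ²) = 296 / 147 = 2.02 K.

2.02 K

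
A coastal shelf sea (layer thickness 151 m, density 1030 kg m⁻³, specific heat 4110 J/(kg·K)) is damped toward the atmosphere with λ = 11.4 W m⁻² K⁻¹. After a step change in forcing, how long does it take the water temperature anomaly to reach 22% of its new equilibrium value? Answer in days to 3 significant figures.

161 days

Areal heat capacity C = ρ c_p D = 1030 × 4110 × 151 = 6.39×10^8 J/(m²·K).
τ = C / λ = 6.39×10^8 / 11.4 = 5.61×10^7 s.
Fraction reached: 1 − e^(−t/τ) = 0.22 ⇒ t = −τ ln(1 − 0.22) = τ × 0.248.
t = 1.39×10^7 s = 161 days.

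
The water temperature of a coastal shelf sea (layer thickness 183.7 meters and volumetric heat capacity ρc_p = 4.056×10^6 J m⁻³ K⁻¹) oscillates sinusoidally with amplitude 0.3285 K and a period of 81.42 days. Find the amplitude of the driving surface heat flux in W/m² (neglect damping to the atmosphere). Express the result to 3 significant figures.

219

Areal heat capacity C = ρc_p × D = 4.056×10^6 × 183.7 = 7.45×10^8 J/(m^2 K).
ω = 2π / 7.03×10^6 s = 8.93×10^-7 s⁻¹.
Cω = 7.45×10^8 × 8.93×10^-7 = 665 W/(m²·K).
F₀ = A × Cω = 0.3285 × 665 = 219 W/m².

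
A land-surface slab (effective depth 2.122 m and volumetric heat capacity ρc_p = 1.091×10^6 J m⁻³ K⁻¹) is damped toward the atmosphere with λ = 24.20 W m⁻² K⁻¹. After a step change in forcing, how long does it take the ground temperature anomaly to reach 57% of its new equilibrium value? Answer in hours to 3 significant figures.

22.4 hours

Areal heat capacity C = ρc_p × D = 1.091×10^6 × 2.122 = 2.32×10^6 J m⁻² K⁻¹.
τ = C / λ = 2.32×10^6 / 24.20 = 95700 s.
Fraction reached: 1 − e^(−t/τ) = 0.57 ⇒ t = −τ ln(1 − 0.57) = τ × 0.844.
t = 80700 s = 22.4 hours.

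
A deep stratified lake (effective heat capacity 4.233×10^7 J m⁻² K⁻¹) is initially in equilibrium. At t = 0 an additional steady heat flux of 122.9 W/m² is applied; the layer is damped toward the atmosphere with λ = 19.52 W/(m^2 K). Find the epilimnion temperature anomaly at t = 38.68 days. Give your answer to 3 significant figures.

Areal heat capacity C = 4.233×10^7 J m⁻² K⁻¹ (given).
τ = C / λ = 4.23×10^7 / 19.52 = 2.17×10^6 s.
Equilibrium anomaly ΔT_eq = F / λ = 122.9 / 19.52 = 6.30 K.
t = 38.68 days = 3.34×10^6 s, so t/τ = 1.54.
ΔT(t) = ΔT_eq (1 − e^(−t/τ)) = 6.30 × (1 − e^−1.54) = 4.95 K.

4.95 K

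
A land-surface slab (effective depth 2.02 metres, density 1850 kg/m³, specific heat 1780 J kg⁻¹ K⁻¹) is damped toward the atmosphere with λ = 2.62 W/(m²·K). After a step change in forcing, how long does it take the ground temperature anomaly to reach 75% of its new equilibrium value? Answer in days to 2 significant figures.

41 days

Areal heat capacity C = ρ c_p D = 1850 × 1780 × 2.02 = 6.65×10^6 J/(m^2 K).
τ = C / λ = 6.65×10^6 / 2.62 = 2.54×10^6 s.
Fraction reached: 1 − e^(−t/τ) = 0.75 ⇒ t = −τ ln(1 − 0.75) = τ × 1.39.
t = 3.52×10^6 s = 40.7 days.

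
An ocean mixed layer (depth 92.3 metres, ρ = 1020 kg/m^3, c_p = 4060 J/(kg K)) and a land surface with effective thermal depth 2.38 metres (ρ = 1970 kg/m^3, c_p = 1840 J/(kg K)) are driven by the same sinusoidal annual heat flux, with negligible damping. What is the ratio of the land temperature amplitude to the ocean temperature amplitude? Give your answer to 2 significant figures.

44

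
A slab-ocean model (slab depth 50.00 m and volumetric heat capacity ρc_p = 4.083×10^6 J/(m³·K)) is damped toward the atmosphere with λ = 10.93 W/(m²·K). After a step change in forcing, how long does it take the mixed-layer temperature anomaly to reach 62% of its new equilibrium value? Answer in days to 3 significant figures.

209 days

Areal heat capacity C = ρc_p × D = 4.083×10^6 × 50.00 = 2.04×10^8 J m⁻² K⁻¹.
τ = C / λ = 2.04×10^8 / 10.93 = 1.87×10^7 s.
Fraction reached: 1 − e^(−t/τ) = 0.62 ⇒ t = −τ ln(1 − 0.62) = τ × 0.968.
t = 1.81×10^7 s = 209 days.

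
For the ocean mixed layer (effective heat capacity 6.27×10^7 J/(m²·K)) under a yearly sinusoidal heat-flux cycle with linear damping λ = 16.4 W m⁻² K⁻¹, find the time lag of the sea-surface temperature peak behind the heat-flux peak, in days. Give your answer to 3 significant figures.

Areal heat capacity C = 6.27×10^7 J/(m²·K) (given).
ω = 2π / 3.15×10^7 s = 1.99×10^-7 s⁻¹.
Phase lag φ = arctan(Cω/λ) = arctan(12.5/16.4) = 0.651 rad.
Time lag = φ / ω = 0.651 / 1.99×10^-7 = 3.27×10^6 s = 37.8 days.

37.8 days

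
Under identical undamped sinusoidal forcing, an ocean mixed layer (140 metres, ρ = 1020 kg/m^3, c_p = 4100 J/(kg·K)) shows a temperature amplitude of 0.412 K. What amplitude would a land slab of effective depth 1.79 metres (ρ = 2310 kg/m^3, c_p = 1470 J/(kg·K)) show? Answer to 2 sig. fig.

40 K

C_ocean = 5.85×10^8 J/(m²·K); C_land = 6.08×10^6 J/(m²·K).
A ∝ 1/C ⇒ A_land = A_ocean × C_ocean/C_land = 0.412 × 96.3 = 39.7 K.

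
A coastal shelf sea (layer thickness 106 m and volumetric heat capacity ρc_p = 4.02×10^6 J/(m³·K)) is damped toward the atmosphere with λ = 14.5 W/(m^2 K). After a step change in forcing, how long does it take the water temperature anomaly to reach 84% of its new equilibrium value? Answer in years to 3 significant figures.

Areal heat capacity C = ρc_p × D = 4.02×10^6 × 106 = 4.26×10^8 J m⁻² K⁻¹.
τ = C / λ = 4.26×10^8 / 14.5 = 2.94×10^7 s.
Fraction reached: 1 − e^(−t/τ) = 0.84 ⇒ t = −τ ln(1 − 0.84) = τ × 1.83.
t = 5.39×10^7 s = 1.71 years.

1.71 years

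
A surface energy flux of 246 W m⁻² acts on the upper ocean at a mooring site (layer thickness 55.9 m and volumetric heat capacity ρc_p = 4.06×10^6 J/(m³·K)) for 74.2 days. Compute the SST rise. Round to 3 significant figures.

Areal heat capacity C = ρc_p × D = 4.06×10^6 × 55.9 = 2.27×10^8 J/(m²·K).
Net heat input Q = F Δt = 246 × (74.2 days × 86400 s/day) = 1.58×10^9 J/m².
ΔT = Q / C = 1.58×10^9 / 2.27×10^8 = 6.95 K.

6.95 K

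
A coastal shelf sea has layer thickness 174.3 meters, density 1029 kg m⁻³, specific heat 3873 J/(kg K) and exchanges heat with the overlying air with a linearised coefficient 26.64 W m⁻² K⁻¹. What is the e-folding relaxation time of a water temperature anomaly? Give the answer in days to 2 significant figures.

300 days

Areal heat capacity C = ρ c_p D = 1029 × 3873 × 174.3 = 6.95×10^8 J m⁻² K⁻¹.
Relaxation time τ = C / λ = 6.95×10^8 / 26.64 = 2.61×10^7 s.
In days: 2.61×10^7 s / (86400 s/day) = 302 days.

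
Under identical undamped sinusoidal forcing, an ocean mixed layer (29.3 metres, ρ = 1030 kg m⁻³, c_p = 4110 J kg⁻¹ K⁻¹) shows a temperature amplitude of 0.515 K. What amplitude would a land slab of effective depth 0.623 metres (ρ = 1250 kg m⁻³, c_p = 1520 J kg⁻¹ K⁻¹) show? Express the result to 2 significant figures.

54 K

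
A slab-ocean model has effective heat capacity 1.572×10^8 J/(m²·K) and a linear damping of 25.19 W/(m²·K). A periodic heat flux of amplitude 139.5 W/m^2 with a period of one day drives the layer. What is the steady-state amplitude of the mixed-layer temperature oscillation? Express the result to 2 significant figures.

0.012 K

Areal heat capacity C = 1.572×10^8 J/(m²·K) (given).
Angular frequency ω = 2π / T = 2π / 86400 s = 7.27×10^-5 s⁻¹.
√((Cω)² + λ²) = √((11400)² + 25.19²) = 11400 W/(m²·K).
Amplitude A = F₀ / √((Cω)²+λ²) = 139.5 / 11400 = 0.0122 K.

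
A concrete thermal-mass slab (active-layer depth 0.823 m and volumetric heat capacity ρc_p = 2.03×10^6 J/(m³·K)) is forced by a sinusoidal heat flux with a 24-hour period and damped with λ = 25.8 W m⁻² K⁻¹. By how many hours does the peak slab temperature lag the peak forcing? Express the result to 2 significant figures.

Areal heat capacity C = ρc_p × D = 2.03×10^6 × 0.823 = 1.67×10^6 J/(m²·K).
ω = 2π / 86400 s = 7.27×10^-5 s⁻¹.
Phase lag φ = arctan(Cω/λ) = arctan(121/25.8) = 1.36 rad.
Time lag = φ / ω = 1.36 / 7.27×10^-5 = 18700 s = 5.20 hours.

5.2 hours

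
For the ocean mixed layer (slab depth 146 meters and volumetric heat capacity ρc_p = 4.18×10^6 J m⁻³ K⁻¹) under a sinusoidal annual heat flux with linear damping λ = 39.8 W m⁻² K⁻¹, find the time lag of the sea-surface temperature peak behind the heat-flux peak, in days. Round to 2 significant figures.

Areal heat capacity C = ρc_p × D = 4.18×10^6 × 146 = 6.10×10^8 J m⁻² K⁻¹.
ω = 2π / 3.15×10^7 s = 1.99×10^-7 s⁻¹.
Phase lag φ = arctan(Cω/λ) = arctan(122/39.8) = 1.25 rad.
Time lag = φ / ω = 1.25 / 1.99×10^-7 = 6.30×10^6 s = 72.9 days.

73 days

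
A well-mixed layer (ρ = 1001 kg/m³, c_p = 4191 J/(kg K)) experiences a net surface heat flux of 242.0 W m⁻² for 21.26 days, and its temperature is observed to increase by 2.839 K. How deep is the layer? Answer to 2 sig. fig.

37 m

Heat input Q = F Δt = 242.0 × 1.84×10^6 s = 4.45×10^8 J/m².
Required areal heat capacity C = Q / ΔT = 1.57×10^8 J/(m²·K).
Depth D = C / (ρ c_p) = 1.57×10^8 / (1001 × 4191) = 37.3 m.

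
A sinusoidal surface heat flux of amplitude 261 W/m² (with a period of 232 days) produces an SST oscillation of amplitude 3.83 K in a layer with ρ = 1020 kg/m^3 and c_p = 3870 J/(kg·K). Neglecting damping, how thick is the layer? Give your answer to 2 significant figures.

55 m

ω = 2π / 2.00×10^7 s = 3.13×10^-7 s⁻¹.
Required C = F₀ / (A ω) = 261 / (3.83 × 3.13×10^-7) = 2.17×10^8 J/(m²·K).
D = C / (ρ c_p) = 2.17×10^8 / (1020 × 3870) = 55.1 m.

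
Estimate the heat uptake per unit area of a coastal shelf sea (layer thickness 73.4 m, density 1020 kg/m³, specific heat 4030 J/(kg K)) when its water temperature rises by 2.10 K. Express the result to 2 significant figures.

6.3×10^8

Areal heat capacity C = ρ c_p D = 1020 × 4030 × 73.4 = 3.02×10^8 J/(m^2 K).
ΔQ = C ΔT = 3.02×10^8 × 2.10 = 6.34×10^8 J/m².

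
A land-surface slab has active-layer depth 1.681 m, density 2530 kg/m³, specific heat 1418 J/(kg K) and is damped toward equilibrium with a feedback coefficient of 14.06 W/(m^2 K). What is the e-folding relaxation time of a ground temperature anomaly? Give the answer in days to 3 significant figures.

4.96 days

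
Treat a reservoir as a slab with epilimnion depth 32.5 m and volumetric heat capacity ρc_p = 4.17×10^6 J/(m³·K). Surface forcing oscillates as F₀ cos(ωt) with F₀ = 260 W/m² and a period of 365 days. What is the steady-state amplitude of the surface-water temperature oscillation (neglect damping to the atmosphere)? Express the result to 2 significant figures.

9.6 K

Areal heat capacity C = ρc_p × D = 4.17×10^6 × 32.5 = 1.36×10^8 J/(m^2 K).
Angular frequency ω = 2π / T = 2π / 3.15×10^7 s = 1.99×10^-7 s⁻¹.
Cω = 1.36×10^8 × 1.99×10^-7 = 27.0 W/(m²·K).
Amplitude A = F₀ / (Cω) = 260 / 27.0 = 9.63 K.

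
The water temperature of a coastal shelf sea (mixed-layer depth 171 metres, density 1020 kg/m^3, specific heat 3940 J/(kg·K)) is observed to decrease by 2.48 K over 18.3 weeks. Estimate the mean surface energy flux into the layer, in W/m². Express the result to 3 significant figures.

-154

Areal heat capacity C = ρ c_p D = 1020 × 3940 × 171 = 6.87×10^8 J m⁻² K⁻¹.
Required heat per unit area: Q = C ΔT = 6.87×10^8 × -2.48 = -1.70×10^9 J/m².
Flux F = Q / Δt = -1.70×10^9 / 1.11×10^7 s = -154 W/m².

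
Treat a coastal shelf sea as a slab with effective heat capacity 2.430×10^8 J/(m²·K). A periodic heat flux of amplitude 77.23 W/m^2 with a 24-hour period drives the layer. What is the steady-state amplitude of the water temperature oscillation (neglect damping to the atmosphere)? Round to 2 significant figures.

0.0044 K

Areal heat capacity C = 2.430×10^8 J/(m²·K) (given).
Angular frequency ω = 2π / T = 2π / 86400 s = 7.27×10^-5 s⁻¹.
Cω = 2.43×10^8 × 7.27×10^-5 = 17700 W/(m²·K).
Amplitude A = F₀ / (Cω) = 77.23 / 17700 = 0.00437 K.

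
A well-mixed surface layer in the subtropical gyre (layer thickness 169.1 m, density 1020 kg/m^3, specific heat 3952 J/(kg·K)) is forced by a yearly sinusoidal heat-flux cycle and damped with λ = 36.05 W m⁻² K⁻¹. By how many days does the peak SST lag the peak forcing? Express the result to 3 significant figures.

76.2 days

Areal heat capacity C = ρ c_p D = 1020 × 3952 × 169.1 = 6.82×10^8 J/(m^2 K).
ω = 2π / 3.15×10^7 s = 1.99×10^-7 s⁻¹.
Phase lag φ = arctan(Cω/λ) = arctan(136/36.05) = 1.31 rad.
Time lag = φ / ω = 1.31 / 1.99×10^-7 = 6.58×10^6 s = 76.2 days.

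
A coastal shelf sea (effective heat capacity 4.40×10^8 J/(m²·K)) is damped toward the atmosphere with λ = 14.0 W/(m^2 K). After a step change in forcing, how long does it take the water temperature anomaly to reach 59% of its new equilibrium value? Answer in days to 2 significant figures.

Areal heat capacity C = 4.40×10^8 J/(m²·K) (given).
τ = C / λ = 4.40×10^8 / 14.0 = 3.14×10^7 s.
Fraction reached: 1 − e^(−t/τ) = 0.59 ⇒ t = −τ ln(1 − 0.59) = τ × 0.892.
t = 2.80×10^7 s = 324 days.

320 days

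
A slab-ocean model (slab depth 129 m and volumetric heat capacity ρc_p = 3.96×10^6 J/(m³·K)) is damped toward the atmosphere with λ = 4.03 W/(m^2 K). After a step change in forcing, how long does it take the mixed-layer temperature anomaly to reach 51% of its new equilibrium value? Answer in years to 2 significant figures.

Areal heat capacity C = ρc_p × D = 3.96×10^6 × 129 = 5.11×10^8 J m⁻² K⁻¹.
τ = C / λ = 5.11×10^8 / 4.03 = 1.27×10^8 s.
Fraction reached: 1 − e^(−t/τ) = 0.51 ⇒ t = −τ ln(1 − 0.51) = τ × 0.713.
t = 9.04×10^7 s = 2.87 years.

2.9 years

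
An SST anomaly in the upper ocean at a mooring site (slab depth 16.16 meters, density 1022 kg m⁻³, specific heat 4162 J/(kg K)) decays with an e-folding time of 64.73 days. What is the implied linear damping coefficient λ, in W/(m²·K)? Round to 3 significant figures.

Areal heat capacity C = ρ c_p D = 1022 × 4162 × 16.16 = 6.87×10^7 J/(m^2 K).
τ = 64.73 days = 5.59×10^6 s.
λ = C / τ = 6.87×10^7 / 5.59×10^6 = 12.3 W/(m²·K).

12.3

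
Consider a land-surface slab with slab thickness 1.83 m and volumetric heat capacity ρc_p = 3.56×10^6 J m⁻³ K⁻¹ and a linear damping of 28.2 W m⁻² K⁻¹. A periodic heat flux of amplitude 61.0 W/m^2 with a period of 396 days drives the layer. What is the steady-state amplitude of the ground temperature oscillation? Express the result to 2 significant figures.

2.2 K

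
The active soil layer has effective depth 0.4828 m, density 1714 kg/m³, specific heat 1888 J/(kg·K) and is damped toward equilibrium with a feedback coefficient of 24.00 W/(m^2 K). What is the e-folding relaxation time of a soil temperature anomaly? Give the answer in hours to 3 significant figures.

18.1 hours

Areal heat capacity C = ρ c_p D = 1714 × 1888 × 0.4828 = 1.56×10^6 J m⁻² K⁻¹.
Relaxation time τ = C / λ = 1.56×10^6 / 24.00 = 65100 s.
In hours: 65100 s / (3600 s/hour) = 18.1 hours.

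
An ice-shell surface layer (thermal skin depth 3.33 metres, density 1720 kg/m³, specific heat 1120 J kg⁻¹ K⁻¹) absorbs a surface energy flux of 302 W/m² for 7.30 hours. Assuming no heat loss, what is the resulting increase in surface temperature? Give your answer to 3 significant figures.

1.24 K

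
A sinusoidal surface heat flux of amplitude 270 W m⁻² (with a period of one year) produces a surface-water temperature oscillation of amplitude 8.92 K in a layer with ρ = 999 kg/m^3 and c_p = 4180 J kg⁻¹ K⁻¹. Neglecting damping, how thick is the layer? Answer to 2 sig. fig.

ω = 2π / 3.15×10^7 s = 1.99×10^-7 s⁻¹.
Required C = F₀ / (A ω) = 270 / (8.92 × 1.99×10^-7) = 1.52×10^8 J/(m²·K).
D = C / (ρ c_p) = 1.52×10^8 / (999 × 4180) = 36.4 m.

36 m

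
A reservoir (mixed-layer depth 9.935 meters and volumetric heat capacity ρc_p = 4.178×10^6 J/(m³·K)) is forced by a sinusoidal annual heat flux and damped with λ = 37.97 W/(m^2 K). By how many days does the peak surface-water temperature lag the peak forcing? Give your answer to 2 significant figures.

12 days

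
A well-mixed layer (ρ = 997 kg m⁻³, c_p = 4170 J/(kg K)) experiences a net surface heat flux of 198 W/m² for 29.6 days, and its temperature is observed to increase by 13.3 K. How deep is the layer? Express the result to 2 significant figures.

Heat input Q = F Δt = 198 × 2.56×10^6 s = 5.06×10^8 J/m².
Required areal heat capacity C = Q / ΔT = 3.81×10^7 J/(m²·K).
Depth D = C / (ρ c_p) = 3.81×10^7 / (997 × 4170) = 9.16 m.

9.2 m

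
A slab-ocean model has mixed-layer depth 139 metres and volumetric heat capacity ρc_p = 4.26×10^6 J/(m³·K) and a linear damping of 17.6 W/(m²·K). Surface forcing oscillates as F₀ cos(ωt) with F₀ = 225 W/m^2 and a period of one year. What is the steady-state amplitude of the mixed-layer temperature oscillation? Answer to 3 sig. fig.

Areal heat capacity C = ρc_p × D = 4.26×10^6 × 139 = 5.92×10^8 J/(m²·K).
Angular frequency ω = 2π / T = 2π / 3.15×10^7 s = 1.99×10^-7 s⁻¹.
√((Cω)² + λ²) = √((118)² + 17.6²) = 119 W/(m²·K).
Amplitude A = F₀ / √((Cω)²+λ²) = 225 / 119 = 1.89 K.

1.89 K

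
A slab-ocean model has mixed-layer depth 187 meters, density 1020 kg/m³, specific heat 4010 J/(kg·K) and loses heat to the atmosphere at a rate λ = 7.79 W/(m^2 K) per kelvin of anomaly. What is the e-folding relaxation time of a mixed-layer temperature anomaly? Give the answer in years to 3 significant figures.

Areal heat capacity C = ρ c_p D = 1020 × 4010 × 187 = 7.65×10^8 J m⁻² K⁻¹.
Relaxation time τ = C / λ = 7.65×10^8 / 7.79 = 9.82×10^7 s.
In years: 9.82×10^7 s / (3.156×10^7 s/year) = 3.11 years.

3.11 years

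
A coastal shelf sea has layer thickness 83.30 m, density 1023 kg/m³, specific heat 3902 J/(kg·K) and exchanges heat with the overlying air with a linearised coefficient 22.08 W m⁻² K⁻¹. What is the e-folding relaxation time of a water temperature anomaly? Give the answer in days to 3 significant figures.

174 days

Areal heat capacity C = ρ c_p D = 1023 × 3902 × 83.30 = 3.33×10^8 J/(m^2 K).
Relaxation time τ = C / λ = 3.33×10^8 / 22.08 = 1.51×10^7 s.
In days: 1.51×10^7 s / (86400 s/day) = 174 days.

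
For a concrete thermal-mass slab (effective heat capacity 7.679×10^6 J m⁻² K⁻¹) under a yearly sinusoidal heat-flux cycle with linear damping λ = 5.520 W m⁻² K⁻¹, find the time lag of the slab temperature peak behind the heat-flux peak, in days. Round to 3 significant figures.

Areal heat capacity C = 7.679×10^6 J m⁻² K⁻¹ (given).
ω = 2π / 3.15×10^7 s = 1.99×10^-7 s⁻¹.
Phase lag φ = arctan(Cω/λ) = arctan(1.53/5.520) = 0.270 rad.
Time lag = φ / ω = 0.270 / 1.99×10^-7 = 1.36×10^6 s = 15.7 days.

15.7 days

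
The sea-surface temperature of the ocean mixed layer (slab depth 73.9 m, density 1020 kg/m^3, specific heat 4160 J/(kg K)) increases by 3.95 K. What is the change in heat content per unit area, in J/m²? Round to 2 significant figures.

1.2×10^9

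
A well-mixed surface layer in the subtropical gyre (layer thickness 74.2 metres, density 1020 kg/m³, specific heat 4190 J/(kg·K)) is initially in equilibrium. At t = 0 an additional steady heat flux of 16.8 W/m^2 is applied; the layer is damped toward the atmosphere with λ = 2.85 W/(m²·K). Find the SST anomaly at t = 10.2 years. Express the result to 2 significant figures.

5.6 K

Areal heat capacity C = ρ c_p D = 1020 × 4190 × 74.2 = 3.17×10^8 J/(m^2 K).
τ = C / λ = 3.17×10^8 / 2.85 = 1.11×10^8 s.
Equilibrium anomaly ΔT_eq = F / λ = 16.8 / 2.85 = 5.89 K.
t = 10.2 years = 3.22×10^8 s, so t/τ = 2.89.
ΔT(t) = ΔT_eq (1 − e^(−t/τ)) = 5.89 × (1 − e^−2.89) = 5.57 K.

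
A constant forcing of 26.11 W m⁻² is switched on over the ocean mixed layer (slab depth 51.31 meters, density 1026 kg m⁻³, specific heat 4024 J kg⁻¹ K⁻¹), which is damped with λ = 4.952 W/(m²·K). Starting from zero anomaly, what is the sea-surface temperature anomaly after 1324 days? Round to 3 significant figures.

4.91 K

Areal heat capacity C = ρ c_p D = 1026 × 4024 × 51.31 = 2.12×10^8 J/(m^2 K).
τ = C / λ = 2.12×10^8 / 4.952 = 4.28×10^7 s.
Equilibrium anomaly ΔT_eq = F / λ = 26.11 / 4.952 = 5.27 K.
t = 1324 days = 1.14×10^8 s, so t/τ = 2.67.
ΔT(t) = ΔT_eq (1 − e^(−t/τ)) = 5.27 × (1 − e^−2.67) = 4.91 K.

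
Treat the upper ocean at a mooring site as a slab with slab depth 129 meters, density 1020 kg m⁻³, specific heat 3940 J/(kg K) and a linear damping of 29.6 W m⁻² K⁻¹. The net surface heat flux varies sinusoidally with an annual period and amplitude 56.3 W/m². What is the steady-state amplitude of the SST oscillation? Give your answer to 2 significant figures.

0.52 K

Areal heat capacity C = ρ c_p D = 1020 × 3940 × 129 = 5.18×10^8 J m⁻² K⁻¹.
Angular frequency ω = 2π / T = 2π / 3.15×10^7 s = 1.99×10^-7 s⁻¹.
√((Cω)² + λ²) = √((103)² + 29.6²) = 107 W/(m²·K).
Amplitude A = F₀ / √((Cω)²+λ²) = 56.3 / 107 = 0.524 K.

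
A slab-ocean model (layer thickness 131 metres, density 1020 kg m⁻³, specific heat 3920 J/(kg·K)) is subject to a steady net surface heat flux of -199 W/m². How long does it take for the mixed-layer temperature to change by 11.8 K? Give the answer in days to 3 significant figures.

359 days

Areal heat capacity C = ρ c_p D = 1020 × 3920 × 131 = 5.24×10^8 J m⁻² K⁻¹.
Time required: Δt = C ΔT / F = 5.24×10^8 × -11.8 / -199 = 3.11×10^7 s.
In days: 3.11×10^7 s / (86400 s/day) = 359 days.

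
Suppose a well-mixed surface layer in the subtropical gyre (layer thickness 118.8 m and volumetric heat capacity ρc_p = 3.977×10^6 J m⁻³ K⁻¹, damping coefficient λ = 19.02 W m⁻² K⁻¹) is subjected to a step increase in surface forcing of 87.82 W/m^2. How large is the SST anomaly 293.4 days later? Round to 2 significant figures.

Areal heat capacity C = ρc_p × D = 3.977×10^6 × 118.8 = 4.72×10^8 J m⁻² K⁻¹.
τ = C / λ = 4.72×10^8 / 19.02 = 2.48×10^7 s.
Equilibrium anomaly ΔT_eq = F / λ = 87.82 / 19.02 = 4.62 K.
t = 293.4 days = 2.53×10^7 s, so t/τ = 1.02.
ΔT(t) = ΔT_eq (1 − e^(−t/τ)) = 4.62 × (1 − e^−1.02) = 2.95 K.

3.0 K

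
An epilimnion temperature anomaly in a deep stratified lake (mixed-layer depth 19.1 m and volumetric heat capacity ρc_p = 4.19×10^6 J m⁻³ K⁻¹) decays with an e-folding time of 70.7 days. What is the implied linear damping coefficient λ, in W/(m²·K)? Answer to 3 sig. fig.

Areal heat capacity C = ρc_p × D = 4.19×10^6 × 19.1 = 8.00×10^7 J m⁻² K⁻¹.
τ = 70.7 days = 6.11×10^6 s.
λ = C / τ = 8.00×10^7 / 6.11×10^6 = 13.1 W/(m²·K).

13.1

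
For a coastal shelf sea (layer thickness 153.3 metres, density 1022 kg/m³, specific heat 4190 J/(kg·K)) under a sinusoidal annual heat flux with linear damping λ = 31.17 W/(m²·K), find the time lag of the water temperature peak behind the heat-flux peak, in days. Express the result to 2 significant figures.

78 days

Areal heat capacity C = ρ c_p D = 1022 × 4190 × 153.3 = 6.56×10^8 J/(m²·K).
ω = 2π / 3.15×10^7 s = 1.99×10^-7 s⁻¹.
Phase lag φ = arctan(Cω/λ) = arctan(131/31.17) = 1.34 rad.
Time lag = φ / ω = 1.34 / 1.99×10^-7 = 6.71×10^6 s = 77.7 days.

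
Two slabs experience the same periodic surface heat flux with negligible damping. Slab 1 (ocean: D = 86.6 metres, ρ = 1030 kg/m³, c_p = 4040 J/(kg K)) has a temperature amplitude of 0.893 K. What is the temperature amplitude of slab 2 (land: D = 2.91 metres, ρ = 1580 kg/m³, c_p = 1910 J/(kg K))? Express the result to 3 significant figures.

36.6 K

C_ocean = 3.60×10^8 J/(m²·K); C_land = 8.78×10^6 J/(m²·K).
A ∝ 1/C ⇒ A_land = A_ocean × C_ocean/C_land = 0.893 × 41.0 = 36.6 K.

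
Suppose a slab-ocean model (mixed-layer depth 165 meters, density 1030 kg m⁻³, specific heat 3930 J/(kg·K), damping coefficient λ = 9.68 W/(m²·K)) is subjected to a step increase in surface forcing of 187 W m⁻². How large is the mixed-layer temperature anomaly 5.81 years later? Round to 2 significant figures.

18 K

Areal heat capacity C = ρ c_p D = 1030 × 3930 × 165 = 6.68×10^8 J/(m^2 K).
τ = C / λ = 6.68×10^8 / 9.68 = 6.90×10^7 s.
Equilibrium anomaly ΔT_eq = F / λ = 187 / 9.68 = 19.3 K.
t = 5.81 years = 1.83×10^8 s, so t/τ = 2.66.
ΔT(t) = ΔT_eq (1 − e^(−t/τ)) = 19.3 × (1 − e^−2.66) = 18.0 K.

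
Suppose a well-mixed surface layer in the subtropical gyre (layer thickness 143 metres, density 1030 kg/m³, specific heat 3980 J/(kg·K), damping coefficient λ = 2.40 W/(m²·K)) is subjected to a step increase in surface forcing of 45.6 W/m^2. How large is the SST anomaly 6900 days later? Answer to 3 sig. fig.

Areal heat capacity C = ρ c_p D = 1030 × 3980 × 143 = 5.86×10^8 J/(m^2 K).
τ = C / λ = 5.86×10^8 / 2.40 = 2.44×10^8 s.
Equilibrium anomaly ΔT_eq = F / λ = 45.6 / 2.40 = 19.0 K.
t = 6900 days = 5.96×10^8 s, so t/τ = 2.44.
ΔT(t) = ΔT_eq (1 − e^(−t/τ)) = 19.0 × (1 − e^−2.44) = 17.3 K.

17.3 K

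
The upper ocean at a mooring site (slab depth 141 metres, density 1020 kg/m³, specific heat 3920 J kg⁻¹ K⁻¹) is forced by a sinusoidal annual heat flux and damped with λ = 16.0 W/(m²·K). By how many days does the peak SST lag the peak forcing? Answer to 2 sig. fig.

83 days

Areal heat capacity C = ρ c_p D = 1020 × 3920 × 141 = 5.64×10^8 J m⁻² K⁻¹.
ω = 2π / 3.15×10^7 s = 1.99×10^-7 s⁻¹.
Phase lag φ = arctan(Cω/λ) = arctan(112/16.0) = 1.43 rad.
Time lag = φ / ω = 1.43 / 1.99×10^-7 = 7.17×10^6 s = 83.0 days.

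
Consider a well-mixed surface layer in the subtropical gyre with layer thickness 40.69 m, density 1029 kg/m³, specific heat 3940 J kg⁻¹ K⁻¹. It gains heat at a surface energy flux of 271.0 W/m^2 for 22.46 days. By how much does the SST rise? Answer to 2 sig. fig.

3.2 K

Areal heat capacity C = ρ c_p D = 1029 × 3940 × 40.69 = 1.65×10^8 J m⁻² K⁻¹.
Net heat input Q = F Δt = 271.0 × (22.46 days × 86400 s/day) = 5.26×10^8 J/m².
ΔT = Q / C = 5.26×10^8 / 1.65×10^8 = 3.19 K.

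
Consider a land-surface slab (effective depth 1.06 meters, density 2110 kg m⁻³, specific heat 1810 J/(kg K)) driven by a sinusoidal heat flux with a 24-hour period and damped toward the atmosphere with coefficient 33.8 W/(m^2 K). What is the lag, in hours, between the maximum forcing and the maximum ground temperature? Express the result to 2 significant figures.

5.6 hours

Areal heat capacity C = ρ c_p D = 2110 × 1810 × 1.06 = 4.05×10^6 J/(m²·K).
ω = 2π / 86400 s = 7.27×10^-5 s⁻¹.
Phase lag φ = arctan(Cω/λ) = arctan(294/33.8) = 1.46 rad.
Time lag = φ / ω = 1.46 / 7.27×10^-5 = 20000 s = 5.56 hours.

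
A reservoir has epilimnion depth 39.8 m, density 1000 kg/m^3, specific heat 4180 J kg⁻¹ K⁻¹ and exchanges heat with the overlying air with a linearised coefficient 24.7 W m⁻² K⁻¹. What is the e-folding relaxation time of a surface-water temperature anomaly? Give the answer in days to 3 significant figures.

Areal heat capacity C = ρ c_p D = 1000 × 4180 × 39.8 = 1.66×10^8 J m⁻² K⁻¹.
Relaxation time τ = C / λ = 1.66×10^8 / 24.7 = 6.74×10^6 s.
In days: 6.74×10^6 s / (86400 s/day) = 78.0 days.

78.0 days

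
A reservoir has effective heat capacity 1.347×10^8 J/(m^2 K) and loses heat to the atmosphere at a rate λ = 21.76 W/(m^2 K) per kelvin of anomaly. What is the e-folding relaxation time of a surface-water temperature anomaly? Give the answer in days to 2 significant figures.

72 days

Areal heat capacity C = 1.347×10^8 J/(m^2 K) (given).
Relaxation time τ = C / λ = 1.35×10^8 / 21.76 = 6.19×10^6 s.
In days: 6.19×10^6 s / (86400 s/day) = 71.6 days.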